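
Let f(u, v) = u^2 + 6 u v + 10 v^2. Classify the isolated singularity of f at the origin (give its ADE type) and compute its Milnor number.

Type A_{1}, Milnor number mu = 1.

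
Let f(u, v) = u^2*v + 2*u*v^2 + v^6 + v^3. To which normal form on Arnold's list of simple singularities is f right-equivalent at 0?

The Hessian of f at 0 has rank 0. Corank 2; j^3 = v*(u + v)^2 has shape L^2 M (L != M), so D-series; mu = 7 gives D_7.

D_7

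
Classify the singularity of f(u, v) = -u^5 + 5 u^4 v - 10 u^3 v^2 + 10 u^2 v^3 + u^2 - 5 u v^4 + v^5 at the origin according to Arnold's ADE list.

A_{4}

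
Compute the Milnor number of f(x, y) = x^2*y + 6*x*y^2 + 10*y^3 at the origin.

4

The Hessian of f at 0 has rank 0. Corank 2; j^3 = y*(x^2 + 6*x*y + 10*y^2) splits into three distinct lines over C (the quadratic factor has nonzero discriminant), so D_4.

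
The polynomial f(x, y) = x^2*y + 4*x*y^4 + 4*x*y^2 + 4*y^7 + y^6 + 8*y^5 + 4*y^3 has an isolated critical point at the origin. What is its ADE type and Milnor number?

The Hessian of f at 0 has rank 0. Corank 2; j^3 = y*(x + 2*y)^2 has shape L^2 M (L != M), so D-series; mu = 7 gives D_7.

Type D_{7}, Milnor number mu = 7.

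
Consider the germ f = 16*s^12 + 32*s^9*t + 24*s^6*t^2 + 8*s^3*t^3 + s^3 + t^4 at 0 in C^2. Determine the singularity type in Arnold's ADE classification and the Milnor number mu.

Type E_6, Milnor number mu = 6.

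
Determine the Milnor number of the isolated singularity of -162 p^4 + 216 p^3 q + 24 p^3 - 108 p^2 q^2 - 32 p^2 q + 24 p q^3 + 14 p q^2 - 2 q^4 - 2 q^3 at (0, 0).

5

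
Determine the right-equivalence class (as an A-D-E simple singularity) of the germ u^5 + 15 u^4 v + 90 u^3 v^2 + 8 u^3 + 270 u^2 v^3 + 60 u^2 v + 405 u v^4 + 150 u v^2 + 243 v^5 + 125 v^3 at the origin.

The Hessian of f at 0 has rank 0. Corank 2; j^3 = (2*u + 5*v)^3 is a perfect cube, so E-series; the 5-jet and mu = 8 give E_8.

E8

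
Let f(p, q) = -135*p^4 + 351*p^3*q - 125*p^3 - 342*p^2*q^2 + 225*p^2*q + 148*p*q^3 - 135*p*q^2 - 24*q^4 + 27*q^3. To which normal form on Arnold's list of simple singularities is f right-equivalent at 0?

The Hessian of f at 0 has rank 0. Corank 2; j^3 = -(5*p - 3*q)^3 is a perfect cube, so E-series; the 4-jet and mu = 7 give E_7.

E7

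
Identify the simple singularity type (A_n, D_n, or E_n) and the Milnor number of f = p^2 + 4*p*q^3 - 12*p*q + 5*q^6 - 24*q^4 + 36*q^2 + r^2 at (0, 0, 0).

Type A_{5}, Milnor number mu = 5.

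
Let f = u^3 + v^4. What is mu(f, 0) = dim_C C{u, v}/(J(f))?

The Hessian of f at 0 has rank 0. Corank 2; j^3 = u^3 is a perfect cube, so E-series; the 4-jet and mu = 6 give E_6.

6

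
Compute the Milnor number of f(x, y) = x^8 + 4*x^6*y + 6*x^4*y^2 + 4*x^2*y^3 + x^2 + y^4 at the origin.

The Hessian of f at 0 has rank 1. Corank 1: A-series; mu = 3 gives A_3.

3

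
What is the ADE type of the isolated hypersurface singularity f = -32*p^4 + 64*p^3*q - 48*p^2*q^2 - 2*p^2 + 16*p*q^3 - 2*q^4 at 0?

A_3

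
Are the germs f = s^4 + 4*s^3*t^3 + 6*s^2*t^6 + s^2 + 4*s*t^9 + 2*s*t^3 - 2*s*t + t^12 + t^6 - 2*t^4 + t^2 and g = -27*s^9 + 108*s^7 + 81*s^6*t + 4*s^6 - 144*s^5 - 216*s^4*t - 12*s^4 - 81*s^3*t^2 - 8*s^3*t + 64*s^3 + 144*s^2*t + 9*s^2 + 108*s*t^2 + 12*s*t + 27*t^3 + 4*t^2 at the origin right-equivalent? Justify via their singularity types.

The Hessian of f at 0 is [[2, -2], [-2, 2]] with rank 1, so corank 1. A Groebner basis of the Jacobian ideal J(f) in C{s,t} is {t^3, s - t}; counting standard monomials gives mu = 3. Corank 1: A-series; mu = 3 gives A_3. The Hessian of g at 0 is [[18, 12], [12, 8]] with rank 1, so corank 1. A Groebner basis of the Jacobian ideal J(g) in C{s,t} is {t^2, s + 2*t/3}; counting standard monomials gives mu = 2. Corank 1: A-series; mu = 2 gives A_2. f is A_3 but g is A_2, hence not right-equivalent.

No.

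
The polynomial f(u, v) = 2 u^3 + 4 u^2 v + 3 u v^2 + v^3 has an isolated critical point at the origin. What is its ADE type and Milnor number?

Type D_4, Milnor number mu = 4.

The Hessian of f at 0 is [[0, 0], [0, 0]] with rank 0, so corank 2. A Groebner basis of the Jacobian ideal J(f) in C{u,v} is {v^3, u^2 - 3*v^2/2, u*v + 3*v^2/2}; counting standard monomials gives mu = 4. Corank 2; j^3 = (u + v)*(2*u^2 + 2*u*v + v^2) splits into three distinct lines over C (the quadratic factor has nonzero discriminant), so D_4.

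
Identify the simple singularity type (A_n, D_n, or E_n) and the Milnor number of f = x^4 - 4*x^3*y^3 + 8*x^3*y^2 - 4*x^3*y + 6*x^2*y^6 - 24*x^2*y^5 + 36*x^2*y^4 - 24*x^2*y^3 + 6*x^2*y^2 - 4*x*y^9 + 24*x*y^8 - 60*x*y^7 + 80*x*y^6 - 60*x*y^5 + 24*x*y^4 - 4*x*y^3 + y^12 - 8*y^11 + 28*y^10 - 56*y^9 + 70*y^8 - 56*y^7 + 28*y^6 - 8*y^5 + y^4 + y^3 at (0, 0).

Type E6, Milnor number mu = 6.

The Hessian of f at 0 is [[0, 0], [0, 0]] with rank 0, so corank 2. A Groebner basis of the Jacobian ideal J(f) in C{x,y} is {x^3 - 3*x^2*y, y^2}; counting standard monomials gives mu = 6. Corank 2; j^3 = y^3 is a perfect cube, so E-series; the 4-jet and mu = 6 give E_6.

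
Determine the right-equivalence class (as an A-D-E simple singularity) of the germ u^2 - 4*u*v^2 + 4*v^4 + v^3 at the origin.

The Hessian of f at 0 has rank 1. Corank 1: A-series; mu = 2 gives A_2.

A2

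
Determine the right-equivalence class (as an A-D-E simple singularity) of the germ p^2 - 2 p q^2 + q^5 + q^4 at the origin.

A_{4}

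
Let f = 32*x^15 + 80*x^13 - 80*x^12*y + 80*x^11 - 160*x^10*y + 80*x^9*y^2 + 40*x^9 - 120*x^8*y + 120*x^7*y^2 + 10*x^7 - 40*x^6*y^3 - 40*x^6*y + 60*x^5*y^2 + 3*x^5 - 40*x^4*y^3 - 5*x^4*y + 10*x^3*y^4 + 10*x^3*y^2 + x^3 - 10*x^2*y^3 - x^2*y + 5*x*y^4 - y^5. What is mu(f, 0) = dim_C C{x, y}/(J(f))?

6

The Hessian of f at 0 has rank 0. Corank 2; j^3 = x^2*(x - y) has shape L^2 M (L != M), so D-series; mu = 6 gives D_6.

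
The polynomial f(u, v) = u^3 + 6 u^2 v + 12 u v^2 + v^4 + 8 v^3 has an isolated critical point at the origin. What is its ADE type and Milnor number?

Type E6, Milnor number mu = 6.

The Hessian of f at 0 has rank 0. Corank 2; j^3 = (u + 2*v)^3 is a perfect cube, so E-series; the 4-jet and mu = 6 give E_6.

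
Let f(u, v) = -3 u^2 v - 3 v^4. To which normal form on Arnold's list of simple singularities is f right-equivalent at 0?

D5

The Hessian of f at 0 has rank 0. Corank 2; j^3 = -3*u^2*v has shape L^2 M (L != M), so D-series; mu = 5 gives D_5.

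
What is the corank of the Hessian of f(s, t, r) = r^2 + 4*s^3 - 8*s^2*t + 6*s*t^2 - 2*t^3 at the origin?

2

Hessian at 0 has rank 1.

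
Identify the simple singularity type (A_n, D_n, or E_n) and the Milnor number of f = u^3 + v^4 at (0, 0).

Type E_6, Milnor number mu = 6.

The Hessian of f at 0 has rank 0. Corank 2; j^3 = u^3 is a perfect cube, so E-series; the 4-jet and mu = 6 give E_6.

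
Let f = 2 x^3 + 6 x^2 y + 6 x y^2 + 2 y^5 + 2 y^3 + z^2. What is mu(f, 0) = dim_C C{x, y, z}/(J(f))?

8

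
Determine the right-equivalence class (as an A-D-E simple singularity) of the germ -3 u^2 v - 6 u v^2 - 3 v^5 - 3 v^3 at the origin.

The Hessian of f at 0 has rank 0. Corank 2; j^3 = -3*v*(u + v)^2 has shape L^2 M (L != M), so D-series; mu = 6 gives D_6.

D_6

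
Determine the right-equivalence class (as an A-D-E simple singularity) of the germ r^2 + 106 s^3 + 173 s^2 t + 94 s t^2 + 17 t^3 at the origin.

The Hessian of f at 0 has rank 1. Corank 2; j^3 = (2*s + t)*(53*s^2 + 60*s*t + 17*t^2) splits into three distinct lines over C (the quadratic factor has nonzero discriminant), so D_4.

D4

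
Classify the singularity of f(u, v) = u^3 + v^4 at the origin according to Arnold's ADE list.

E_{6}

The Hessian of f at 0 is [[0, 0], [0, 0]] with rank 0, so corank 2. A Groebner basis of the Jacobian ideal J(f) in C{u,v} is {v^3, u^2}; counting standard monomials gives mu = 6. Corank 2; j^3 = u^3 is a perfect cube, so E-series; the 4-jet and mu = 6 give E_6.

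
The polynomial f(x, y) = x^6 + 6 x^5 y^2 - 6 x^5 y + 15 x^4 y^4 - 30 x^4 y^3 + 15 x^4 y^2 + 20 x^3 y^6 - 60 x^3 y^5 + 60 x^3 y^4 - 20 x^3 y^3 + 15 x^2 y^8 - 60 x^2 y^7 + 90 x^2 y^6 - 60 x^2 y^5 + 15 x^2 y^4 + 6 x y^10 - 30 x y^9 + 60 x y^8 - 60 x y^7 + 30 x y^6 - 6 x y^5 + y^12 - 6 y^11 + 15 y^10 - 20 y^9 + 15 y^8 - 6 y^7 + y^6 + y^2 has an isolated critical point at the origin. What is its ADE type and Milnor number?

Type A_{5}, Milnor number mu = 5.

The Hessian of f at 0 is [[0, 0], [0, 2]] with rank 1, so corank 1. A Groebner basis of the Jacobian ideal J(f) in C{x,y} is {x^5, y}; counting standard monomials gives mu = 5. Corank 1: A-series; mu = 5 gives A_5.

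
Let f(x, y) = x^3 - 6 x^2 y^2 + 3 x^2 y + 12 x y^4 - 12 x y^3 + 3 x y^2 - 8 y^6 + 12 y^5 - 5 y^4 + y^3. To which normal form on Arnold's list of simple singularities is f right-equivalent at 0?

E6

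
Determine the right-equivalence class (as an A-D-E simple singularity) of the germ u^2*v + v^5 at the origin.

D6

The Hessian of f at 0 has rank 0. Corank 2; j^3 = u^2*v has shape L^2 M (L != M), so D-series; mu = 6 gives D_6.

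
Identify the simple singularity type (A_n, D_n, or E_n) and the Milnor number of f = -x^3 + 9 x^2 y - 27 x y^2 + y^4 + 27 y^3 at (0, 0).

The Hessian of f at 0 is [[0, 0], [0, 0]] with rank 0, so corank 2. A Groebner basis of the Jacobian ideal J(f) in C{x,y} is {y^3, x^2 - 6*x*y + 9*y^2}; counting standard monomials gives mu = 6. Corank 2; j^3 = -(x - 3*y)^3 is a perfect cube, so E-series; the 4-jet and mu = 6 give E_6.

Type E_{6}, Milnor number mu = 6.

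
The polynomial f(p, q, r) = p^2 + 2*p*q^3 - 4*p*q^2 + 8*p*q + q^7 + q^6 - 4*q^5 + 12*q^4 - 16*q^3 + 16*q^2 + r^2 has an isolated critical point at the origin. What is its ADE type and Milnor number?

Type A6, Milnor number mu = 6.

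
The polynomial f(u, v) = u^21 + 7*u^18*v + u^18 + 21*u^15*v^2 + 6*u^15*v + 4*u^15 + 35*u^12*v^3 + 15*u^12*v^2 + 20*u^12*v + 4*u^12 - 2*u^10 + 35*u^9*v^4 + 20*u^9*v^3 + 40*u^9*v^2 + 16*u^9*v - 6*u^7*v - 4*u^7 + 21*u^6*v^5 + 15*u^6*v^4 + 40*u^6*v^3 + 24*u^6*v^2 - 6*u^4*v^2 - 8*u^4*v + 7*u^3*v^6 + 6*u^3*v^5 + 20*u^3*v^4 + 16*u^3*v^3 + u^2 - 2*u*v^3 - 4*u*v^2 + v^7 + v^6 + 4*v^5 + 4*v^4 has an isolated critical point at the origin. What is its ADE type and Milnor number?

Type A6, Milnor number mu = 6.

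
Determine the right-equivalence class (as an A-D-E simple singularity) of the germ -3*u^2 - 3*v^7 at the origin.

A_6

The Hessian of f at 0 is [[-6, 0], [0, 0]] with rank 1, so corank 1. A Groebner basis of the Jacobian ideal J(f) in C{u,v} is {v^6, u}; counting standard monomials gives mu = 6. Corank 1: A-series; mu = 6 gives A_6.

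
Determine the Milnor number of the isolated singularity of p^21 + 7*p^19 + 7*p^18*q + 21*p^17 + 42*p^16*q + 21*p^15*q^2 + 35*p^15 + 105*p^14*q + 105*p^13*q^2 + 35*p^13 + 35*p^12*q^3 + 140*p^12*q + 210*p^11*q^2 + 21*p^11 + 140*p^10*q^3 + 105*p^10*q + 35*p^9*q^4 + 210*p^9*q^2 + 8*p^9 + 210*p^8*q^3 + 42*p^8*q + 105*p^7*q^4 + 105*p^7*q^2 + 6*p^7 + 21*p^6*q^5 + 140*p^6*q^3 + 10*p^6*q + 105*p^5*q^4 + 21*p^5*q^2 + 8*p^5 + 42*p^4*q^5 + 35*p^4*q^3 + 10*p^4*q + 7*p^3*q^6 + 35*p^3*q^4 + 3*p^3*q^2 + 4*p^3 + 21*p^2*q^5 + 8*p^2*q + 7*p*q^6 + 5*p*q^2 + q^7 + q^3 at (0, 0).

8

The Hessian of f at 0 has rank 0. Corank 2; j^3 = (p + q)*(2*p + q)^2 has shape L^2 M (L != M), so D-series; mu = 8 gives D_8.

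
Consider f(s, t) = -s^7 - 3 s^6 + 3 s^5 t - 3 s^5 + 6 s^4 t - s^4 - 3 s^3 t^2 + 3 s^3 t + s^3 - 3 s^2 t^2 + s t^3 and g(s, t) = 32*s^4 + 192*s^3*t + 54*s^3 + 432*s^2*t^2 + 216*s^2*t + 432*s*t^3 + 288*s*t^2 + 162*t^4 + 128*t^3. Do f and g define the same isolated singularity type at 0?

No.

The Hessian of f at 0 has rank 0. Corank 2; j^3 = s^3 is a perfect cube, so E-series; the 4-jet and mu = 7 give E_7. The Hessian of g at 0 has rank 0. Corank 2; j^3 = 2*(3*s + 4*t)^3 is a perfect cube, so E-series; the 4-jet and mu = 6 give E_6. f is E_7 but g is E_6, hence not right-equivalent.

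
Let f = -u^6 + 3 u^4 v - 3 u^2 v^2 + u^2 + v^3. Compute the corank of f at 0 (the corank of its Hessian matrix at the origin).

1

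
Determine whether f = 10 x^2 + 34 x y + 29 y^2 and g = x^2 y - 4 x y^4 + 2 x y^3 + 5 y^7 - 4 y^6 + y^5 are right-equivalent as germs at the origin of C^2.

No.

The Hessian of f at 0 is [[20, 34], [34, 58]] with rank 2, so corank 0. A Groebner basis of the Jacobian ideal J(f) in C{x,y} is {x, y}; counting standard monomials gives mu = 1. Corank 0: nondegenerate Morse point, so A_1. The Hessian of g at 0 is [[0, 0], [0, 0]] with rank 0, so corank 2. A Groebner basis of the Jacobian ideal J(g) in C{x,y} is {2*x^2/3 + x*y^3 + 11*x*y^2/6 + 7*x*y/12 + 7*y^3/12, -x*y/2 + y^4 - y^3/2, x^3 - x^2/3 - 2*x*y^2/3 - x*y/6 - y^3/6, x^2*y - 4*x^2/3 - 19*x*y^2/6 - 11*x*y/12 - 11*y^3/12}; counting standard monomials gives mu = 8. Corank 2; j^3 = x^2*y has shape L^2 M (L != M), so D-series; mu = 8 gives D_8. f is A_1 but g is D_8, hence not right-equivalent.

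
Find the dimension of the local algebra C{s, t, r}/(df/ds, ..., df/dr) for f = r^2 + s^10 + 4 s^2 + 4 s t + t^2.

9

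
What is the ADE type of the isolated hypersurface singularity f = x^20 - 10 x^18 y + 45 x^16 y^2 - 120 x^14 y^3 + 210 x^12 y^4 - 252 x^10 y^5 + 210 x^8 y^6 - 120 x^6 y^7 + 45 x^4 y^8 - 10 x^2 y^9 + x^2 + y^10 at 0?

The Hessian of f at 0 has rank 1. Corank 1: A-series; mu = 9 gives A_9.

A_9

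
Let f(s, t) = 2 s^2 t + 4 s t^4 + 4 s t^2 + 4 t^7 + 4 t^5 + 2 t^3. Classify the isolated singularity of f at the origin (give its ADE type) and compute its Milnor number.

The Hessian of f at 0 is [[0, 0], [0, 0]] with rank 0, so corank 2. A Groebner basis of the Jacobian ideal J(f) in C{s,t} is {-s^2/6 + s*t^3 - 4*s*t/3 - 7*t^2/6, s*t + t^4 + t^2, s^3 - 3*s*t^2 - 2*t^3, s^2*t + 2*s*t^2 + t^3}; counting standard monomials gives mu = 8. Corank 2; j^3 = 2*t*(s + t)^2 has shape L^2 M (L != M), so D-series; mu = 8 gives D_8.

Type D8, Milnor number mu = 8.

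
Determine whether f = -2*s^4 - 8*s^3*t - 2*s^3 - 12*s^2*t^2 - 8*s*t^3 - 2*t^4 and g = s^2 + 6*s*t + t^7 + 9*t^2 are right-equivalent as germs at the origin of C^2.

The Hessian of f at 0 has rank 0. Corank 2; j^3 = -2*s^3 is a perfect cube, so E-series; the 4-jet and mu = 6 give E_6. The Hessian of g at 0 has rank 1. Corank 1: A-series; mu = 6 gives A_6. f is E_6 but g is A_6, hence not right-equivalent.

No.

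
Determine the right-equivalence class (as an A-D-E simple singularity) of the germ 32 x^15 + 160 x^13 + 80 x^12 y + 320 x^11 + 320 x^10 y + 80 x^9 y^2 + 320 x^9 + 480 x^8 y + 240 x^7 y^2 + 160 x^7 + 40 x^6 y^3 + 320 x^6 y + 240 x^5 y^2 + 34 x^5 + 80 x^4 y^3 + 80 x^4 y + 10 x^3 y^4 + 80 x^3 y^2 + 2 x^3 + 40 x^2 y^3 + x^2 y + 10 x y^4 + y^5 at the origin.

D_6

The Hessian of f at 0 is [[0, 0], [0, 0]] with rank 0, so corank 2. A Groebner basis of the Jacobian ideal J(f) in C{x,y} is {-x*y/10 + y^4, x*y^2, x^2 + x*y/2}; counting standard monomials gives mu = 6. Corank 2; j^3 = x^2*(2*x + y) has shape L^2 M (L != M), so D-series; mu = 6 gives D_6.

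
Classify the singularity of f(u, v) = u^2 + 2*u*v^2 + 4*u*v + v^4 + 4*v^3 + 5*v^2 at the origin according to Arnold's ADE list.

The Hessian of f at 0 has rank 2. Corank 0: nondegenerate Morse point, so A_1.

A_{1}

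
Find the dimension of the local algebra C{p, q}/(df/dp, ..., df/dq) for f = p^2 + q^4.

The Hessian of f at 0 is [[2, 0], [0, 0]] with rank 1, so corank 1. A Groebner basis of the Jacobian ideal J(f) in C{p,q} is {q^3, p}; counting standard monomials gives mu = 3. Corank 1: A-series; mu = 3 gives A_3.

3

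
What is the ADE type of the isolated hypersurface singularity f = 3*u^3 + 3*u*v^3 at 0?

The Hessian of f at 0 has rank 0. Corank 2; j^3 = 3*u^3 is a perfect cube, so E-series; the 4-jet and mu = 7 give E_7.

E_7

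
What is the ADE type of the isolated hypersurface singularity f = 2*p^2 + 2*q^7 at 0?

A6

The Hessian of f at 0 has rank 1. Corank 1: A-series; mu = 6 gives A_6.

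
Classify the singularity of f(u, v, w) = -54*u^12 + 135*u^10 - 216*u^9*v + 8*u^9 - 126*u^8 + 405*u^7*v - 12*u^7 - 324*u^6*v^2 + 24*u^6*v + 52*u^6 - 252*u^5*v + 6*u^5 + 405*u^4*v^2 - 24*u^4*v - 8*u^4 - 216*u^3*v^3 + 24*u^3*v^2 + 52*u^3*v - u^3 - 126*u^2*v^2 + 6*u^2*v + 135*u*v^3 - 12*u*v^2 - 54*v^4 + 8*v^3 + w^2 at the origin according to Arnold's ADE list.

E_{7}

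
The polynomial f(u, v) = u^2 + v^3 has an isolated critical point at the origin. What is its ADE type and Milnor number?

Type A2, Milnor number mu = 2.

The Hessian of f at 0 is [[2, 0], [0, 0]] with rank 1, so corank 1. A Groebner basis of the Jacobian ideal J(f) in C{u,v} is {v^2, u}; counting standard monomials gives mu = 2. Corank 1: A-series; mu = 2 gives A_2.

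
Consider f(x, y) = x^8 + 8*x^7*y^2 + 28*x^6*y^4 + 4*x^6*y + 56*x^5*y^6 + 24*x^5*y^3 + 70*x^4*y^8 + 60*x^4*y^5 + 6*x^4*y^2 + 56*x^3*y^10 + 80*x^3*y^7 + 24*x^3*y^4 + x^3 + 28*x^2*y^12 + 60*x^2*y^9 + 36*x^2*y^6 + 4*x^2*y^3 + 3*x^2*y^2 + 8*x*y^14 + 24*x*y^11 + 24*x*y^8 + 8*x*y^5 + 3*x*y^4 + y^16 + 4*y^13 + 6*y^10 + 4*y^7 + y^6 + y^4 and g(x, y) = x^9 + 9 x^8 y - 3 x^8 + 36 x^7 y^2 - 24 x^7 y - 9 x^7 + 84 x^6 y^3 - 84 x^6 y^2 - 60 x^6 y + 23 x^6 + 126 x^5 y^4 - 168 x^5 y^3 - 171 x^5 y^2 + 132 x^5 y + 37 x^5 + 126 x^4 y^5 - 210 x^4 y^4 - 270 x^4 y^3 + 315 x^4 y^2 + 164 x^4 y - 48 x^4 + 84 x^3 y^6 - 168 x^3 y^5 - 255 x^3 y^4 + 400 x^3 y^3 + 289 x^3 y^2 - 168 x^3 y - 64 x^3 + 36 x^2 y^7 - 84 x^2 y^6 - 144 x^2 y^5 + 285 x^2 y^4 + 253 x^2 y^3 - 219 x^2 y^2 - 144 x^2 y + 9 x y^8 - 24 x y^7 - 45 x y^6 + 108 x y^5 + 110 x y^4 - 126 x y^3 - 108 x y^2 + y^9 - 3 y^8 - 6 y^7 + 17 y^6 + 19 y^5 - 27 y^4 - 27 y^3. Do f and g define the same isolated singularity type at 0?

No.

The Hessian of f at 0 has rank 0. Corank 2; j^3 = x^3 is a perfect cube, so E-series; the 4-jet and mu = 6 give E_6. The Hessian of g at 0 has rank 0. Corank 2; j^3 = -(4*x + 3*y)^3 is a perfect cube, so E-series; the 5-jet and mu = 8 give E_8. f is E_6 but g is E_8, hence not right-equivalent.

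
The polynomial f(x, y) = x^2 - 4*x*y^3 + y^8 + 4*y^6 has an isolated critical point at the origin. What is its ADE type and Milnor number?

The Hessian of f at 0 is [[2, 0], [0, 0]] with rank 1, so corank 1. A Groebner basis of the Jacobian ideal J(f) in C{x,y} is {x^3, x^2*y, -x/2 + y^3}; counting standard monomials gives mu = 7. Corank 1: A-series; mu = 7 gives A_7.

Type A_7, Milnor number mu = 7.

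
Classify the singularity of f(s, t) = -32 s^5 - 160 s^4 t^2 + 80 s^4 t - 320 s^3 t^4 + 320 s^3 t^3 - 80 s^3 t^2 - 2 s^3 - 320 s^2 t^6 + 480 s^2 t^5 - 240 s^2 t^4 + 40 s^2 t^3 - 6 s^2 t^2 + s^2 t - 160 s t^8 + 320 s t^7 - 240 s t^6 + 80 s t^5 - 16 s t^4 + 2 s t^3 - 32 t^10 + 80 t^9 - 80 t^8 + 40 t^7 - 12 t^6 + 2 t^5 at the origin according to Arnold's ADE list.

D6

The Hessian of f at 0 is [[0, 0], [0, 0]] with rank 0, so corank 2. A Groebner basis of the Jacobian ideal J(f) in C{s,t} is {s^3, s^2*t, -s^2/4 + s*t^2, -5*s^2/2 + s*t + t^3}; counting standard monomials gives mu = 6. Corank 2; j^3 = -s^2*(2*s - t) has shape L^2 M (L != M), so D-series; mu = 6 gives D_6.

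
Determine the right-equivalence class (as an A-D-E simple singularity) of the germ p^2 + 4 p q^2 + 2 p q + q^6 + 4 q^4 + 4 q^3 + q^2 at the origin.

A_{5}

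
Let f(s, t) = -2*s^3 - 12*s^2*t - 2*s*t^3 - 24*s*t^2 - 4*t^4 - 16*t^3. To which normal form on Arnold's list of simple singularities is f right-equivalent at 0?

E_{7}

The Hessian of f at 0 has rank 0. Corank 2; j^3 = -2*(s + 2*t)^3 is a perfect cube, so E-series; the 4-jet and mu = 7 give E_7.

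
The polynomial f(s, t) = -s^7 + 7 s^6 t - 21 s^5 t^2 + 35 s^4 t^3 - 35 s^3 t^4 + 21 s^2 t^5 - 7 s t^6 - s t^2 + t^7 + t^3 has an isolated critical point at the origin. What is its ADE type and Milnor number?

Type D_{8}, Milnor number mu = 8.

The Hessian of f at 0 is [[0, 0], [0, 0]] with rank 0, so corank 2. A Groebner basis of the Jacobian ideal J(f) in C{s,t} is {s^6 + t^2/7, t^3, s*t - t^2}; counting standard monomials gives mu = 8. Corank 2; j^3 = -t^2*(s - t) has shape L^2 M (L != M), so D-series; mu = 8 gives D_8.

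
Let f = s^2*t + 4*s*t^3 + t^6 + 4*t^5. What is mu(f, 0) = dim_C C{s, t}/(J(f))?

The Hessian of f at 0 is [[0, 0], [0, 0]] with rank 0, so corank 2. A Groebner basis of the Jacobian ideal J(f) in C{s,t} is {s^3, s^2*t + 2*s^2/3 + 4*s*t^2/3, s*t/2 + t^3}; counting standard monomials gives mu = 7. Corank 2; j^3 = s^2*t has shape L^2 M (L != M), so D-series; mu = 7 gives D_7.

7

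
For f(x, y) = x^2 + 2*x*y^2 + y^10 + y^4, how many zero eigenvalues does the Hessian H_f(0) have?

1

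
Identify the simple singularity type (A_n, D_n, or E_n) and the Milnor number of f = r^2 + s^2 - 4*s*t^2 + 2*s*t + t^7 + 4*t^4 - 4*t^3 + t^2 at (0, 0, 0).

Type A_6, Milnor number mu = 6.

The Hessian of f at 0 has rank 2. Corank 1: A-series; mu = 6 gives A_6.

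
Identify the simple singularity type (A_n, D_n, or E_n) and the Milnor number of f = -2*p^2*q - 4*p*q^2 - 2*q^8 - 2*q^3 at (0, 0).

The Hessian of f at 0 has rank 0. Corank 2; j^3 = -2*q*(p + q)^2 has shape L^2 M (L != M), so D-series; mu = 9 gives D_9.

Type D_9, Milnor number mu = 9.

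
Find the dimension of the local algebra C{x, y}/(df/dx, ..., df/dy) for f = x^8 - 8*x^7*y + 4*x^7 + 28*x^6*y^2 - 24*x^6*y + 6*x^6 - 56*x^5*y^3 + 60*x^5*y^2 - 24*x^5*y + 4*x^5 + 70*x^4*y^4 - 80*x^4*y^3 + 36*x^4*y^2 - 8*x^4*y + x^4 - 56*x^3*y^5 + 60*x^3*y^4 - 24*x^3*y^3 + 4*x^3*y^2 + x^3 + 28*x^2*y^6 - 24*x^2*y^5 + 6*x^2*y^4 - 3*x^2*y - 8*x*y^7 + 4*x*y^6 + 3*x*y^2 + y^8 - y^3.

6

The Hessian of f at 0 has rank 0. Corank 2; j^3 = (x - y)^3 is a perfect cube, so E-series; the 4-jet and mu = 6 give E_6.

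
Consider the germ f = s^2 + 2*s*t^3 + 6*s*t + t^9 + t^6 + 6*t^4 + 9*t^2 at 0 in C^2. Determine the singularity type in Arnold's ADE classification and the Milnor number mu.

Type A8, Milnor number mu = 8.

The Hessian of f at 0 is [[2, 6], [6, 18]] with rank 1, so corank 1. A Groebner basis of the Jacobian ideal J(f) in C{s,t} is {s^2*t^2 - 6*s^2 - 27*s*t - 27*t^2, s^3 + 9*s^2*t + 27*s*t^2 - 27*s - 81*t, s + t^3 + 3*t}; counting standard monomials gives mu = 8. Corank 1: A-series; mu = 8 gives A_8.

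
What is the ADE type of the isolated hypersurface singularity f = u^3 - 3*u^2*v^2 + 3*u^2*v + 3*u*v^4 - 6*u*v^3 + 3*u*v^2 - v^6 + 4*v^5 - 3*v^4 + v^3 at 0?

E_{8}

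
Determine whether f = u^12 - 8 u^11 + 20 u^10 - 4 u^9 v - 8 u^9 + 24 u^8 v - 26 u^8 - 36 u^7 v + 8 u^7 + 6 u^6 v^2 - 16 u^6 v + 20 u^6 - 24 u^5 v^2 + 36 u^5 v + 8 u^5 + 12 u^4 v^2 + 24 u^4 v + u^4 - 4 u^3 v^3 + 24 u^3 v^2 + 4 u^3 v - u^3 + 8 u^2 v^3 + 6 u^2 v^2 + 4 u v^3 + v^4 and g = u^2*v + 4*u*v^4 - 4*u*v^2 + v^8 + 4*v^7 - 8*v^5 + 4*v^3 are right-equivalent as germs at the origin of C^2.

The Hessian of f at 0 is [[0, 0], [0, 0]] with rank 0, so corank 2. A Groebner basis of the Jacobian ideal J(f) in C{u,v} is {v^4, u*v^2 + v^3/3, u^2}; counting standard monomials gives mu = 6. Corank 2; j^3 = -u^3 is a perfect cube, so E-series; the 4-jet and mu = 6 give E_6. The Hessian of g at 0 is [[0, 0], [0, 0]] with rank 0, so corank 2. A Groebner basis of the Jacobian ideal J(g) in C{u,v} is {u^2*v^2 + 4*u^2*v + 2*u^2 - 16*u*v^2 - 6*u*v + 16*v^3 + 4*v^2, u^2*v + u^2/2 + u*v^3 - 4*u*v^2 - u*v + 4*v^3, u*v/2 + v^4 - v^2, u^3 - 6*u^2*v + 12*u*v^2 - 8*v^3}; counting standard monomials gives mu = 9. Corank 2; j^3 = v*(u - 2*v)^2 has shape L^2 M (L != M), so D-series; mu = 9 gives D_9. f is E_6 but g is D_9, hence not right-equivalent.

No.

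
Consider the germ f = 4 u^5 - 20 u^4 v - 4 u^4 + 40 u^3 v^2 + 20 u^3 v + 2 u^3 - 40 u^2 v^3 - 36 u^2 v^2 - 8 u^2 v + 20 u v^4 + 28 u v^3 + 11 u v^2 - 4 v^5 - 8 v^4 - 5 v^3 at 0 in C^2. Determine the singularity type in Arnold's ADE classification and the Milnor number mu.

Type D_4, Milnor number mu = 4.

The Hessian of f at 0 is [[0, 0], [0, 0]] with rank 0, so corank 2. A Groebner basis of the Jacobian ideal J(f) in C{u,v} is {v^3, u^2 + v^2/2, u*v - v^2/2}; counting standard monomials gives mu = 4. Corank 2; j^3 = (u - v)*(2*u^2 - 6*u*v + 5*v^2) splits into three distinct lines over C (the quadratic factor has nonzero discriminant), so D_4.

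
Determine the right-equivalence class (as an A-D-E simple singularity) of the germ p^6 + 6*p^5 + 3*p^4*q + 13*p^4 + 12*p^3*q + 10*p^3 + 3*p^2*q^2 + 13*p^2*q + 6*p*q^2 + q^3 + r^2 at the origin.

The Hessian of f at 0 has rank 1. Corank 2; j^3 = (2*p + q)*(5*p^2 + 4*p*q + q^2) splits into three distinct lines over C (the quadratic factor has nonzero discriminant), so D_4.

D_4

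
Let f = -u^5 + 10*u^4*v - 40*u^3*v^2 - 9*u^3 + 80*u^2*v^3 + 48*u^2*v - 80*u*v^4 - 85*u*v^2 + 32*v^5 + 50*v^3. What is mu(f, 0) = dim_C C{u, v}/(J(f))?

6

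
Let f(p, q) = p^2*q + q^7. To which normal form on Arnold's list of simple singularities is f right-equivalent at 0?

D_8

The Hessian of f at 0 has rank 0. Corank 2; j^3 = p^2*q has shape L^2 M (L != M), so D-series; mu = 8 gives D_8.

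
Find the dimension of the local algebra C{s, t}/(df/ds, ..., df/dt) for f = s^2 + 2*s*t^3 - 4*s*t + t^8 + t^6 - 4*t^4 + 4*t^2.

The Hessian of f at 0 has rank 1. Corank 1: A-series; mu = 7 gives A_7.

7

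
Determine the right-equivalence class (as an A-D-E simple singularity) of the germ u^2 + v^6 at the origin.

A5

The Hessian of f at 0 has rank 1. Corank 1: A-series; mu = 5 gives A_5.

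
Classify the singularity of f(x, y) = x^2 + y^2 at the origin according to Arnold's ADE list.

The Hessian of f at 0 has rank 2. Corank 0: nondegenerate Morse point, so A_1.

A_1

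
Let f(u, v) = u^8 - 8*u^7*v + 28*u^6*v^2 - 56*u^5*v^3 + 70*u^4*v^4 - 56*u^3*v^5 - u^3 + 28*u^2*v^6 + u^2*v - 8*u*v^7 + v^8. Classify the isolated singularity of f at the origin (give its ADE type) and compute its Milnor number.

Type D9, Milnor number mu = 9.

The Hessian of f at 0 is [[0, 0], [0, 0]] with rank 0, so corank 2. A Groebner basis of the Jacobian ideal J(f) in C{u,v} is {u*v/8 + v^7, u*v^2, u^2 - u*v}; counting standard monomials gives mu = 9. Corank 2; j^3 = -u^2*(u - v) has shape L^2 M (L != M), so D-series; mu = 9 gives D_9.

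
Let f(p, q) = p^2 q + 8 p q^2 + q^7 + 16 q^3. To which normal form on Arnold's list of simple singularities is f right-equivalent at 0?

The Hessian of f at 0 has rank 0. Corank 2; j^3 = q*(p + 4*q)^2 has shape L^2 M (L != M), so D-series; mu = 8 gives D_8.

D8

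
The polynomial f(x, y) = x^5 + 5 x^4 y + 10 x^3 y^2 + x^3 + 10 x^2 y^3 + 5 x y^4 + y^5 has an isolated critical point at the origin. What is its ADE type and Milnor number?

Type E_8, Milnor number mu = 8.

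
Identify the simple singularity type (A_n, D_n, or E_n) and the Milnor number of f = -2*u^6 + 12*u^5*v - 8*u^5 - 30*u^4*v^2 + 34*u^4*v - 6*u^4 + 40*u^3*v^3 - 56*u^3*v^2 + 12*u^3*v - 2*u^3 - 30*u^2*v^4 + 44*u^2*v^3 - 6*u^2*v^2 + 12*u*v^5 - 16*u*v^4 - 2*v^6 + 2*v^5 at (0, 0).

Type E_{8}, Milnor number mu = 8.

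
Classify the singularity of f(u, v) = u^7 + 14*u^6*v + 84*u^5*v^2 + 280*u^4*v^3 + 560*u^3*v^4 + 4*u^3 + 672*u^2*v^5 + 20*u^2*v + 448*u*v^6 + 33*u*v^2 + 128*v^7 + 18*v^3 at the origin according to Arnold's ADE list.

D8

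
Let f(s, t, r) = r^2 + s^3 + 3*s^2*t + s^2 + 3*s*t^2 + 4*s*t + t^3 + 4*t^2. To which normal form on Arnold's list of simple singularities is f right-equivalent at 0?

A_2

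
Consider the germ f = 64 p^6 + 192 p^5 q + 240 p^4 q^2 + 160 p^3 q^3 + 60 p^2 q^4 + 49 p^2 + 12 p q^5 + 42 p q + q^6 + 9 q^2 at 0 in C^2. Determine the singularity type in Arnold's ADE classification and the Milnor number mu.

Type A5, Milnor number mu = 5.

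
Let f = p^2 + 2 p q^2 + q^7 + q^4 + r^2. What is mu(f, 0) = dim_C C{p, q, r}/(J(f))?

6

The Hessian of f at 0 has rank 2. Corank 1: A-series; mu = 6 gives A_6.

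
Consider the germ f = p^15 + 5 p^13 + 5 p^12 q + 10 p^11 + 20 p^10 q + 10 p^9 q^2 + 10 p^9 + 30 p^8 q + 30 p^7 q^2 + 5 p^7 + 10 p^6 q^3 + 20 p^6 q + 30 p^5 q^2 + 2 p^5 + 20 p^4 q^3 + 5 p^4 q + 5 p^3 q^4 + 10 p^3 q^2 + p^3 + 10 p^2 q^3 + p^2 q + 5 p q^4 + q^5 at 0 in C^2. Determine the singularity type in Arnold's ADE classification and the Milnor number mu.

The Hessian of f at 0 is [[0, 0], [0, 0]] with rank 0, so corank 2. A Groebner basis of the Jacobian ideal J(f) in C{p,q} is {-p*q/5 + q^4, p*q^2, p^2 + p*q}; counting standard monomials gives mu = 6. Corank 2; j^3 = p^2*(p + q) has shape L^2 M (L != M), so D-series; mu = 6 gives D_6.

Type D6, Milnor number mu = 6.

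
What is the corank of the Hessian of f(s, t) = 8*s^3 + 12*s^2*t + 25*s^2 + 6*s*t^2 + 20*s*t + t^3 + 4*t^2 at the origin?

The Hessian at 0 is [[50, 20], [20, 8]] of rank 1; hence corank 1.

1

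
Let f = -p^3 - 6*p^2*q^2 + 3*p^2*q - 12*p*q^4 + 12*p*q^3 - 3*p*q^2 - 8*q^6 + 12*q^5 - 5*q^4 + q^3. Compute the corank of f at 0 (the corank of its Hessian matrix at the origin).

2

Hessian at 0 has rank 0.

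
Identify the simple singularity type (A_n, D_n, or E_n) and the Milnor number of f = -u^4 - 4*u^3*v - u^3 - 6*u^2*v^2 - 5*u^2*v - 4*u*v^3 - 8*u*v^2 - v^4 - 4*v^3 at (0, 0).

The Hessian of f at 0 has rank 0. Corank 2; j^3 = -(u + v)*(u + 2*v)^2 has shape L^2 M (L != M), so D-series; mu = 5 gives D_5.

Type D_5, Milnor number mu = 5.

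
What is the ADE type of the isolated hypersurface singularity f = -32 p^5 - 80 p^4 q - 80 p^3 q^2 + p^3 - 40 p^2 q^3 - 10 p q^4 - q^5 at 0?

The Hessian of f at 0 is [[0, 0], [0, 0]] with rank 0, so corank 2. A Groebner basis of the Jacobian ideal J(f) in C{p,q} is {q^5, p*q^3 + q^4/8, p^2}; counting standard monomials gives mu = 8. Corank 2; j^3 = p^3 is a perfect cube, so E-series; the 5-jet and mu = 8 give E_8.

E8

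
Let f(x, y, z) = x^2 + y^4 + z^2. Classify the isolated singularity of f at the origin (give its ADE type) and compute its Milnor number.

Type A3, Milnor number mu = 3.

The Hessian of f at 0 has rank 2. Corank 1: A-series; mu = 3 gives A_3.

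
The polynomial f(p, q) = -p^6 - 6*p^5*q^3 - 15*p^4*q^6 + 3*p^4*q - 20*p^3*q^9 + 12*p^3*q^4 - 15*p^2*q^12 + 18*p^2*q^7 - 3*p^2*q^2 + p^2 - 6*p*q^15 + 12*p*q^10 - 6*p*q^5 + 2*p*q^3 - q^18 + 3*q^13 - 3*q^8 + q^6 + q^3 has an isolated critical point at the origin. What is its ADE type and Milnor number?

Type A2, Milnor number mu = 2.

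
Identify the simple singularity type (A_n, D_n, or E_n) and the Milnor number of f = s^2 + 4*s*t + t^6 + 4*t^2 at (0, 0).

Type A5, Milnor number mu = 5.

The Hessian of f at 0 has rank 1. Corank 1: A-series; mu = 5 gives A_5.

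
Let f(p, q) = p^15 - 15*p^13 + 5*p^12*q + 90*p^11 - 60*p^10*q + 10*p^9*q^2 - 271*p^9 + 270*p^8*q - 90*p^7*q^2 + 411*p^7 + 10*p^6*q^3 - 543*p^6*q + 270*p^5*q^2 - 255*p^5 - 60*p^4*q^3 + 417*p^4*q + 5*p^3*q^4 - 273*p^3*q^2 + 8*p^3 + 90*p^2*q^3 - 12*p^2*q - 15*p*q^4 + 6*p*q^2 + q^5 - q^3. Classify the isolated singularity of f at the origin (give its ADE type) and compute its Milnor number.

Type E8, Milnor number mu = 8.

The Hessian of f at 0 has rank 0. Corank 2; j^3 = (2*p - q)^3 is a perfect cube, so E-series; the 5-jet and mu = 8 give E_8.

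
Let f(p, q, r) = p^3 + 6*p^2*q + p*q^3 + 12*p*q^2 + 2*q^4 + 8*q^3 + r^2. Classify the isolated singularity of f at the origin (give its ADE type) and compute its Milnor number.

The Hessian of f at 0 has rank 1. Corank 2; j^3 = (p + 2*q)^3 is a perfect cube, so E-series; the 4-jet and mu = 7 give E_7.

Type E_7, Milnor number mu = 7.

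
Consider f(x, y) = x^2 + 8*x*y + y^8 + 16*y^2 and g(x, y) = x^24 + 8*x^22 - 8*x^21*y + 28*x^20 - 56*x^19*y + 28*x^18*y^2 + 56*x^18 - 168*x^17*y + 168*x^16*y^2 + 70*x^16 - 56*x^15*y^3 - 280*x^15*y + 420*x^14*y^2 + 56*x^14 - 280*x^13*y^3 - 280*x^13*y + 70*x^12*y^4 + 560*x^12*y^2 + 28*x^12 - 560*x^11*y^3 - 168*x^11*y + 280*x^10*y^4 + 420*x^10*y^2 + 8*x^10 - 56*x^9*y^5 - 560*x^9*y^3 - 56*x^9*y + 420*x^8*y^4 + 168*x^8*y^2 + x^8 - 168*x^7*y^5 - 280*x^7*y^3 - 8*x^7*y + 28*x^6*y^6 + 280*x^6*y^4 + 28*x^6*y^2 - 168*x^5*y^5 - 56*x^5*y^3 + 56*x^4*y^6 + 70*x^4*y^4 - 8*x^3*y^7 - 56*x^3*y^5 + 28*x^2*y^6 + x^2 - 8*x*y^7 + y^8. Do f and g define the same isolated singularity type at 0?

Yes.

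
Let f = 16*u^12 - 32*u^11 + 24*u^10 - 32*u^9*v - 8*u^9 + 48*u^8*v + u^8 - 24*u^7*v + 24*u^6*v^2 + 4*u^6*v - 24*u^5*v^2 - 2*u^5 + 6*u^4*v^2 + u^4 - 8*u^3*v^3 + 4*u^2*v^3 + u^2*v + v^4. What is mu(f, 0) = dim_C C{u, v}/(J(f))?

5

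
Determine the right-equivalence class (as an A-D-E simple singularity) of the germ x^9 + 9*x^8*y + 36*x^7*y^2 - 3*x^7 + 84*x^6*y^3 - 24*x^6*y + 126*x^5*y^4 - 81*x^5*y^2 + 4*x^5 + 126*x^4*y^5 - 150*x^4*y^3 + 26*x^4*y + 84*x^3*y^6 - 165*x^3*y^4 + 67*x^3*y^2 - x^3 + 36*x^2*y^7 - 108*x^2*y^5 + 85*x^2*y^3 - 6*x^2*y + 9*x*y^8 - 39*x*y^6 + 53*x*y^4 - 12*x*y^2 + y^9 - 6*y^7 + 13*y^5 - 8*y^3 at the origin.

E_{8}

The Hessian of f at 0 has rank 0. Corank 2; j^3 = -(x + 2*y)^3 is a perfect cube, so E-series; the 5-jet and mu = 8 give E_8.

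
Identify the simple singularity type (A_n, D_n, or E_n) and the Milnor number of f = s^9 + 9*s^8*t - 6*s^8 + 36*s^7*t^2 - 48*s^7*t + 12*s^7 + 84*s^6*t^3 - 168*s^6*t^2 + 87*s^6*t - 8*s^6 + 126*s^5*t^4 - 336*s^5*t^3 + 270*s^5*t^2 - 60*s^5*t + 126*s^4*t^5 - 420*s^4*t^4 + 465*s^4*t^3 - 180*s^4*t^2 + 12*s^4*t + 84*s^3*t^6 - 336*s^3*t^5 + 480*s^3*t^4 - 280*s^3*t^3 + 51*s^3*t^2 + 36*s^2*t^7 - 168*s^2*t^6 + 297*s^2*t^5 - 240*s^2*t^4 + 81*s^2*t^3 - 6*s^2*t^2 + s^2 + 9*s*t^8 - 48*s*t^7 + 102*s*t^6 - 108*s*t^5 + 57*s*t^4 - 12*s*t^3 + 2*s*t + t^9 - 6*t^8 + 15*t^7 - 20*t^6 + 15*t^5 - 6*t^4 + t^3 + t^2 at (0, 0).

Type A_2, Milnor number mu = 2.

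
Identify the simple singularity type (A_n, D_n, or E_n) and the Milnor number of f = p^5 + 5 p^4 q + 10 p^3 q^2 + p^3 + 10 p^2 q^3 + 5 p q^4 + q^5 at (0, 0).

Type E_8, Milnor number mu = 8.

The Hessian of f at 0 has rank 0. Corank 2; j^3 = p^3 is a perfect cube, so E-series; the 5-jet and mu = 8 give E_8.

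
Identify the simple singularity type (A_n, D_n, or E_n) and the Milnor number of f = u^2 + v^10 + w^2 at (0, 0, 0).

Type A_{9}, Milnor number mu = 9.

The Hessian of f at 0 is [[2, 0, 0], [0, 0, 0], [0, 0, 2]] with rank 2, so corank 1. A Groebner basis of the Jacobian ideal J(f) in C{u,v,w} is {v^9, u, w}; counting standard monomials gives mu = 9. Corank 1: A-series; mu = 9 gives A_9.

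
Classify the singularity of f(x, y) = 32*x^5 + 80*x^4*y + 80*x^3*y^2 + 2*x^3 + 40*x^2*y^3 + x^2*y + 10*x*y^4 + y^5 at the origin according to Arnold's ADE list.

D_{6}

The Hessian of f at 0 has rank 0. Corank 2; j^3 = x^2*(2*x + y) has shape L^2 M (L != M), so D-series; mu = 6 gives D_6.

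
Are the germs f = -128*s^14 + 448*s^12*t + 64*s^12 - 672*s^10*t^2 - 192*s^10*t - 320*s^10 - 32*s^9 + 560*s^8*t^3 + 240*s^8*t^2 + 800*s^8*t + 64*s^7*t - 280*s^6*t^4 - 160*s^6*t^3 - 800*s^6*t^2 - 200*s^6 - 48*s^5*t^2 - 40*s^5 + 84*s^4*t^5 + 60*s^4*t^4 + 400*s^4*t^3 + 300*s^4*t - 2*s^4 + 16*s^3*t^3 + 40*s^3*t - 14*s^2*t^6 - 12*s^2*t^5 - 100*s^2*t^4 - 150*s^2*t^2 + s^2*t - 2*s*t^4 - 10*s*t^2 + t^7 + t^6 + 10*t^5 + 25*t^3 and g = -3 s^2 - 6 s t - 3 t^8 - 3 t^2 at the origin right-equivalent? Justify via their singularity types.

The Hessian of f at 0 is [[0, 0], [0, 0]] with rank 0, so corank 2. A Groebner basis of the Jacobian ideal J(f) in C{s,t} is {1562625*s^2/58598512753 - 1988773*s*t/5327137523 + t^4 - 1562563250*t^3/58598512753 + 70316890*t^2/58598512753, s^3 + 11718750075*s^2/117197025506 - 2663134125*s*t/5327137523 + 4655875*t^3/58598512753 - 23998125*t^2/117197025506, s^2*t - 31245*s^2/58598512753 + 532727950*s*t/5327137523 - 39068825*t^3/58598512753 - 29299256125*t^2/58598512753, -156262499*s^2/117197025506 + s*t^2 + 142054045*s*t/5327137523 - 97672063765*t^3/58598512753 - 11719382475*t^2/117197025506}; counting standard monomials gives mu = 7. Corank 2; j^3 = t*(s - 5*t)^2 has shape L^2 M (L != M), so D-series; mu = 7 gives D_7. The Hessian of g at 0 is [[-6, -6], [-6, -6]] with rank 1, so corank 1. A Groebner basis of the Jacobian ideal J(g) in C{s,t} is {t^7, s + t}; counting standard monomials gives mu = 7. Corank 1: A-series; mu = 7 gives A_7. f is D_7 but g is A_7, hence not right-equivalent.

No.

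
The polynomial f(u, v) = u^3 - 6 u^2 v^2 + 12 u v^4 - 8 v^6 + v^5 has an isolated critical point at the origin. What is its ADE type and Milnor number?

Type E_8, Milnor number mu = 8.

The Hessian of f at 0 has rank 0. Corank 2; j^3 = u^3 is a perfect cube, so E-series; the 5-jet and mu = 8 give E_8.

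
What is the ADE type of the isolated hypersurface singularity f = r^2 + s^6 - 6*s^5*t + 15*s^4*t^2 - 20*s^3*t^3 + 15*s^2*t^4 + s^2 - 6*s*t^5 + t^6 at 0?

A_5

The Hessian of f at 0 has rank 2. Corank 1: A-series; mu = 5 gives A_5.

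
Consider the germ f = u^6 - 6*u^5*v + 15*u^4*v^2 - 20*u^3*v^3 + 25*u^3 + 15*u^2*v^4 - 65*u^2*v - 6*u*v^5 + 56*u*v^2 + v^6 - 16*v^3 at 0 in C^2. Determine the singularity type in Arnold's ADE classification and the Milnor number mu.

Type D_{7}, Milnor number mu = 7.

The Hessian of f at 0 has rank 0. Corank 2; j^3 = (u - v)*(5*u - 4*v)^2 has shape L^2 M (L != M), so D-series; mu = 7 gives D_7.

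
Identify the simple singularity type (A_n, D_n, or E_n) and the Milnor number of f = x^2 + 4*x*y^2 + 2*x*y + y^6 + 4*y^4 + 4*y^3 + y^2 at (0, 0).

Type A_5, Milnor number mu = 5.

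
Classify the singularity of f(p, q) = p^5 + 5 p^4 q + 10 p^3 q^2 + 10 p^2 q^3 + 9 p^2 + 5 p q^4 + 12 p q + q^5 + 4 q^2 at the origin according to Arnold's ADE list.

A_{4}

The Hessian of f at 0 has rank 1. Corank 1: A-series; mu = 4 gives A_4.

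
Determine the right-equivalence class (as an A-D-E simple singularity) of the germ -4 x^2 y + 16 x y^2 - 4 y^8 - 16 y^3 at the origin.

The Hessian of f at 0 is [[0, 0], [0, 0]] with rank 0, so corank 2. A Groebner basis of the Jacobian ideal J(f) in C{x,y} is {x^2/8 + y^7 - y^2/2, x^3 - 8*y^3, x*y - 2*y^2}; counting standard monomials gives mu = 9. Corank 2; j^3 = -4*y*(x - 2*y)^2 has shape L^2 M (L != M), so D-series; mu = 9 gives D_9.

D_{9}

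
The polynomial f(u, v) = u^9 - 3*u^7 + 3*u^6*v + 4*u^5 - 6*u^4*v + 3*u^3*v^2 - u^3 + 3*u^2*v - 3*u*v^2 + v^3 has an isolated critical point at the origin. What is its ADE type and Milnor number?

Type E8, Milnor number mu = 8.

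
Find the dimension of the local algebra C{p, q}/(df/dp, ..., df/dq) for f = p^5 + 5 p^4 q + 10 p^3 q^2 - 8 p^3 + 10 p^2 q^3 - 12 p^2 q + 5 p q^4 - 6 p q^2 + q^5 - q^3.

8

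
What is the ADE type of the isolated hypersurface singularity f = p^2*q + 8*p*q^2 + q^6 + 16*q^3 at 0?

D7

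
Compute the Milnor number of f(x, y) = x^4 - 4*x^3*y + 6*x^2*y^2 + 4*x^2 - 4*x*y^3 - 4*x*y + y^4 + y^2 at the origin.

3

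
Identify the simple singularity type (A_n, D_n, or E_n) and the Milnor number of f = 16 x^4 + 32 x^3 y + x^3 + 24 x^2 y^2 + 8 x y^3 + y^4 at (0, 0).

Type E_{6}, Milnor number mu = 6.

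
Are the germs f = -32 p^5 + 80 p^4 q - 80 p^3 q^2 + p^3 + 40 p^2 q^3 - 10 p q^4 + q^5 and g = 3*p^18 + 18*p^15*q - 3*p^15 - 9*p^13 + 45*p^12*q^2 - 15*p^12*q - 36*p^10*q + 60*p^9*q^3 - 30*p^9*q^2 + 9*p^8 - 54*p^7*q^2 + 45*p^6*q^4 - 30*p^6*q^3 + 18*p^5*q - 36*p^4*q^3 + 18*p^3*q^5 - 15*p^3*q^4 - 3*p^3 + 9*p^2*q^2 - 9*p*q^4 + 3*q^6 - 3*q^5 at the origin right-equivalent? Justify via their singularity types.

Yes.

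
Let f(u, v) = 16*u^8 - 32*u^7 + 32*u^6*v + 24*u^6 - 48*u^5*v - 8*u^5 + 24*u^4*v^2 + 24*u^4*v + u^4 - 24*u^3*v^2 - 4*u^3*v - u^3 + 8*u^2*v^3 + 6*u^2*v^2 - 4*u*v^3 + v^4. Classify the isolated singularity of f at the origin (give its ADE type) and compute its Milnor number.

The Hessian of f at 0 is [[0, 0], [0, 0]] with rank 0, so corank 2. A Groebner basis of the Jacobian ideal J(f) in C{u,v} is {v^4, u*v^2 - v^3/3, u^2}; counting standard monomials gives mu = 6. Corank 2; j^3 = -u^3 is a perfect cube, so E-series; the 4-jet and mu = 6 give E_6.

Type E_6, Milnor number mu = 6.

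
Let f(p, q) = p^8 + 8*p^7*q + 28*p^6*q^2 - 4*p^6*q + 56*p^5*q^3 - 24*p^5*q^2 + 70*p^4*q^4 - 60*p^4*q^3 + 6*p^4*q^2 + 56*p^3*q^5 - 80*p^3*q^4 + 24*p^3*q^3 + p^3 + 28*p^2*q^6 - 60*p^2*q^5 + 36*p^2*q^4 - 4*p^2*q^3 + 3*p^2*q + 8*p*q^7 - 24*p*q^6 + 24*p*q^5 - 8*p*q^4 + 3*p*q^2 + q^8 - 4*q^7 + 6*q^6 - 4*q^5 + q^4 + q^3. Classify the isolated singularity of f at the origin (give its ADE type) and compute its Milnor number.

Type E6, Milnor number mu = 6.

The Hessian of f at 0 has rank 0. Corank 2; j^3 = (p + q)^3 is a perfect cube, so E-series; the 4-jet and mu = 6 give E_6.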